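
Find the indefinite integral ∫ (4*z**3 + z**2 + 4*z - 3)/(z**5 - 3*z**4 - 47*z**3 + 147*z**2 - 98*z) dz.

3*log(z)/98 + 241*log(z - 7)/490 - 41*log(z - 2)/90 + log(z - 1)/8 - 677*log(z + 7)/3528 + C

Factor the denominator: z*(z - 7)*(z - 2)*(z - 1)*(z + 7).
Partial-fraction decomposition: -677/(3528*(z + 7)) + 1/(8*(z - 1)) - 41/(90*(z - 2)) + 241/(490*(z - 7)) + 3/(98*z).
Integrate each term: A/(z−a) contributes A·log|z−a|.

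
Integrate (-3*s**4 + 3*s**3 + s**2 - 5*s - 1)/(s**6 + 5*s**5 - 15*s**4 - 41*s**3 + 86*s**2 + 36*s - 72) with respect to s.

Factor the denominator: (s - 2)**2*(s - 1)*(s + 1)*(s + 3)*(s + 6).
Partial-fraction decomposition: 4471/(6720*(s + 6)) - 301/(600*(s + 3)) + 1/(180*(s + 1)) - 5/(56*(s - 1)) - 1151/(14400*(s - 2)) - 31/(120*(s - 2)**2).
Integrate each term; A/(s−a) gives A·log|s−a|; A/(s−a)² gives −A/(s−a).

-1151*log(s - 2)/14400 - 5*log(s - 1)/56 + log(s + 1)/180 - 301*log(s + 3)/600 + 4471*log(s + 6)/6720 + 31/(120*s - 240) + C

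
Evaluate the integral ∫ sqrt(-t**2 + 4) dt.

Substitute t = 2·sin(θ), so dt = 2·cos(θ) dθ and the radical becomes sqrt(-t**2 + 4) = 2·cos(θ) by the Pythagorean identity.
Integrate the resulting trig expression in θ, then back-substitute θ = asin(t/2), sin(θ) = t/2, cos(θ) = sqrt(-t**2 + 4)/2 (absorbing any constant into C).

t*sqrt(-t**2 + 4)/2 + 2*asin(t/2) + C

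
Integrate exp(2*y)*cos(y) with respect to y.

Let I denote the integral. Integrate by parts with u = cos(y), dv = exp(2*y) dy, so v = exp(2*y)/2: I = exp(2*y)*cos(y)/2 + (1/2)·∫ exp(2*y)*sin(y) dy.
Apply parts again with u = sin(y), dv = exp(2*y) dy: ∫ exp(2*y)*sin(y) dy = exp(2*y)*sin(y)/2 − (1/2)·I. Substituting back brings back I: I = exp(2*y)*sin(y)/4 + exp(2*y)*cos(y)/2 − (1/4)·I.
Solving for I: (1 + 1/4)·I equals the remaining terms, so I = (4/5)·(exp(2*y)*sin(y)/4 + exp(2*y)*cos(y)/2).

exp(2*y)*sin(y)/5 + 2*exp(2*y)*cos(y)/5 + C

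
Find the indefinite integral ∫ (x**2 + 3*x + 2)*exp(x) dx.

(x**2 + x + 1)*exp(x) + C

Use integration by parts with u = x**2 + 3*x + 2, dv = exp(x) dx, so v = exp(x).
Apply parts 2 times (tabular method): alternate signs, differentiate u down to 0, integrate dv up.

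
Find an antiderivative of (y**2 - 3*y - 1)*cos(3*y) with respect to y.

y**2*sin(3*y)/3 - y*sin(3*y) + 2*y*cos(3*y)/9 - 11*sin(3*y)/27 - cos(3*y)/3 + C

Use integration by parts with u = y**2 - 3*y - 1, dv = cos(3*y) dy, so v = sin(3*y)/3.
Apply parts 2 times (tabular method): alternate signs, differentiate u down to 0, integrate dv up.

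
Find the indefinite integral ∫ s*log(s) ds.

Use integration by parts with u = log(s), dv = s ds.
Then du = 1/s ds and v = s**2/2.

s**2*log(s)/2 - s**2/4 + C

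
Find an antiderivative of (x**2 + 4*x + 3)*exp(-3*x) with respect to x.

(-9*x**2 - 42*x - 41)*exp(-3*x)/27 + C

Use integration by parts with u = x**2 + 4*x + 3, dv = exp(-3*x) dx, so v = -exp(-3*x)/3.
Apply parts 2 times (tabular method): alternate signs, differentiate u down to 0, integrate dv up.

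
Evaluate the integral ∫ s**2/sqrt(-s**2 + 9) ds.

-s*sqrt(-s**2 + 9)/2 + 9*asin(s/3)/2 + C

Substitute s = 3·sin(θ), so ds = 3·cos(θ) dθ and the radical becomes sqrt(-s**2 + 9) = 3·cos(θ) by the Pythagorean identity.
Integrate the resulting trig expression in θ, then back-substitute θ = asin(s/3), sin(θ) = s/3, cos(θ) = sqrt(-s**2 + 9)/3 (absorbing any constant into C).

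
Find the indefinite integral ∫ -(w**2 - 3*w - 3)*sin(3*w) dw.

Use integration by parts with u = w**2 - 3*w - 3, dv = -sin(3*w) dw, so v = cos(3*w)/3.
Apply parts 2 times (tabular method): alternate signs, differentiate u down to 0, integrate dv up.

w**2*cos(3*w)/3 - 2*w*sin(3*w)/9 - w*cos(3*w) + sin(3*w)/3 - 29*cos(3*w)/27 + C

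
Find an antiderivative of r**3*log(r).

Use integration by parts with u = log(r), dv = r**3 dr.
Then du = 1/r dr and v = r**4/4.

r**4*log(r)/4 - r**4/16 + C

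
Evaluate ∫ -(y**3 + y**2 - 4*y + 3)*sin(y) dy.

y**3*cos(y) - 3*y**2*sin(y) + y**2*cos(y) - 2*y*sin(y) - 10*y*cos(y) + 10*sin(y) + cos(y) + C

Use integration by parts with u = y**3 + y**2 - 4*y + 3, dv = -sin(y) dy, so v = cos(y).
Apply parts 3 times (tabular method): alternate signs, differentiate u down to 0, integrate dv up.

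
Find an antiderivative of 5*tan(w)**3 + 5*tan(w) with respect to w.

Let u = tan(w), so du = (tan(w)**2 + 1) dw.
Rewriting, the integral becomes 5·∫ u^1 du = 5·u^2/2.
Substituting back, u = tan(w).

5*tan(w)**2/2 + C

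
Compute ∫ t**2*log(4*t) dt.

Use integration by parts with u = log(4*t), dv = t**2 dt.
Then du = 1/t dt and v = t**3/3.

t**3*(log(t) + 2*log(2))/3 - t**3/9 + C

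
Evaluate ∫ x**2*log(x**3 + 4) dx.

Let u = x**3 + 4, so du = (3*x**2) dx.
The integral becomes (1/3)·∫ log(u) du; integrate by parts with u′=log(u), dv′=du.

x**3*log(x**3 + 4)/3 - x**3/3 + 4*log(x**3 + 4)/3 + C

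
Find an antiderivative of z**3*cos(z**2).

z**2*sin(z**2)/2 + cos(z**2)/2 + C

Let u = z², du = 2z dz; rewrite as (1/2)∫ u^1·cos(1u) du.
Now integrate by parts 1 time.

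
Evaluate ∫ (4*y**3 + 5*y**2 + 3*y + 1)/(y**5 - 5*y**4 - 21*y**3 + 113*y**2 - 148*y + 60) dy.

Factor the denominator: (y - 6)*(y - 2)*(y - 1)**2*(y + 5).
Partial-fraction decomposition: -389/(2772*(y + 5)) + 1153/(900*(y - 1)) + 13/(30*(y - 1)**2) - 59/(28*(y - 2)) + 1063/(1100*(y - 6)).
Integrate each term; A/(y−a) gives A·log|y−a|; A/(y−a)² gives −A/(y−a).

1063*log(y - 6)/1100 - 59*log(y - 2)/28 + 1153*log(y - 1)/900 - 389*log(y + 5)/2772 - 13/(30*y - 30) + C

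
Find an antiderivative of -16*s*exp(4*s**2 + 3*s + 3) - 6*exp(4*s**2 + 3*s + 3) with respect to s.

-2*exp(4*s**2 + 3*s + 3) + C

Let u = 4*s**2 + 3*s + 3, so du = (8*s + 3) ds.
Rewriting, the integral becomes -2·∫ e^u du = -2·e^u.
Substituting back, u = 4*s**2 + 3*s + 3.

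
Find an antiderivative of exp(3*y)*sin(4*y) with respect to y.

3*exp(3*y)*sin(4*y)/25 - 4*exp(3*y)*cos(4*y)/25 + C

Let I denote the integral. Integrate by parts with u = sin(4*y), dv = exp(3*y) dy, so v = exp(3*y)/3: I = exp(3*y)*sin(4*y)/3 − (4/3)·∫ exp(3*y)*cos(4*y) dy.
Apply parts again with u = cos(4*y), dv = exp(3*y) dy: ∫ exp(3*y)*cos(4*y) dy = exp(3*y)*cos(4*y)/3 + (4/3)·I. Substituting back brings back I: I = exp(3*y)*sin(4*y)/3 - 4*exp(3*y)*cos(4*y)/9 − (16/9)·I.
Solving for I: (1 + 16/9)·I equals the remaining terms, so I = (9/25)·(exp(3*y)*sin(4*y)/3 - 4*exp(3*y)*cos(4*y)/9).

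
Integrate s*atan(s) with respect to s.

Use integration by parts with u = arctan(s), dv = s ds.
Then du = 1/(s**2 + 1) ds.

s**2*atan(s)/2 - s/2 + atan(s)/2 + C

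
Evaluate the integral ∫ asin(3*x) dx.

x*asin(3*x) + sqrt(-9*x**2 + 1)/3 + C

Use integration by parts with u = arcsin(3*x), dv = dx.
Then du = 3/sqrt(-9*x**2 + 1) dx.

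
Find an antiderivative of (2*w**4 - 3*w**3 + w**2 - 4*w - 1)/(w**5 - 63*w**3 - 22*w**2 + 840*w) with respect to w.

Factor the denominator: w*(w - 7)*(w - 4)*(w + 5)*(w + 6).
Partial-fraction decomposition: 3299/(780*(w + 6)) - 1669/(540*(w + 5)) - 319/(1080*(w - 4)) + 3793/(3276*(w - 7)) - 1/(840*w).
Integrate each term: A/(w−a) contributes A·log|w−a|.

-log(w)/840 + 3793*log(w - 7)/3276 - 319*log(w - 4)/1080 - 1669*log(w + 5)/540 + 3299*log(w + 6)/780 + C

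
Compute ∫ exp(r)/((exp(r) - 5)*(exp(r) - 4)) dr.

log(exp(r) - 5) - log(exp(r) - 4) + C

Let u = e^r, du = e^r dr.
The integral becomes ∫ du/((u-5)(u-4)); decompose into partial fractions.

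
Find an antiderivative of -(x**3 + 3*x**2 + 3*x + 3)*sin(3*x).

x**3*cos(3*x)/3 - x**2*sin(3*x)/3 + x**2*cos(3*x) - 2*x*sin(3*x)/3 + 7*x*cos(3*x)/9 - 7*sin(3*x)/27 + 7*cos(3*x)/9 + C

Use integration by parts with u = x**3 + 3*x**2 + 3*x + 3, dv = -sin(3*x) dx, so v = cos(3*x)/3.
Apply parts 3 times (tabular method): alternate signs, differentiate u down to 0, integrate dv up.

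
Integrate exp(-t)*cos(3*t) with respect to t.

3*exp(-t)*sin(3*t)/10 - exp(-t)*cos(3*t)/10 + C

Let I denote the integral. Integrate by parts with u = cos(3*t), dv = exp(-t) dt, so v = -exp(-t): I = -exp(-t)*cos(3*t) − 3·∫ exp(-t)*sin(3*t) dt.
Apply parts again with u = sin(3*t), dv = exp(-t) dt: ∫ exp(-t)*sin(3*t) dt = -exp(-t)*sin(3*t) + 3·I. Substituting back brings back I: I = 3*exp(-t)*sin(3*t) - exp(-t)*cos(3*t) − 9·I.
Solving for I: (1 + 9)·I equals the remaining terms, so I = (1/10)·(3*exp(-t)*sin(3*t) - exp(-t)*cos(3*t)).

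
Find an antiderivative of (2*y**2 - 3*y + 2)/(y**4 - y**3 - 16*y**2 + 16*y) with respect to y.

Factor the denominator: y*(y - 4)*(y - 1)*(y + 4).
Partial-fraction decomposition: -23/(80*(y + 4)) - 1/(15*(y - 1)) + 11/(48*(y - 4)) + 1/(8*y).
Integrate each term: A/(y−a) contributes A·log|y−a|.

log(y)/8 + 11*log(y - 4)/48 - log(y - 1)/15 - 23*log(y + 4)/80 + C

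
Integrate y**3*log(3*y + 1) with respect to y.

y**4*log(3*y + 1)/4 - y**4/16 + y**3/36 - y**2/72 + y/108 - log(3*y + 1)/324 + C

Use integration by parts with u = log(3*y + 1), dv = y**3 dy.
Then du = 3/(3*y + 1) dy and v = y**4/4.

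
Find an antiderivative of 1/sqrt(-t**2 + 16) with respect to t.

asin(t/4) + C

Substitute t = 4·sin(θ), so dt = 4·cos(θ) dθ and the radical becomes sqrt(-t**2 + 16) = 4·cos(θ) by the Pythagorean identity.
Integrate the resulting trig expression in θ, then back-substitute θ = asin(t/4), sin(θ) = t/4, cos(θ) = sqrt(-t**2 + 16)/4 (absorbing any constant into C).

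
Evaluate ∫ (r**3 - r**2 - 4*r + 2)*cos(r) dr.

r**3*sin(r) - r**2*sin(r) + 3*r**2*cos(r) - 10*r*sin(r) - 2*r*cos(r) + 4*sin(r) - 10*cos(r) + C

Use integration by parts with u = r**3 - r**2 - 4*r + 2, dv = cos(r) dr, so v = sin(r).
Apply parts 3 times (tabular method): alternate signs, differentiate u down to 0, integrate dv up.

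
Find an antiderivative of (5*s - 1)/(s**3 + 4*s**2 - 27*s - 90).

Factor the denominator: (s - 5)*(s + 3)*(s + 6).
Partial-fraction decomposition: -31/(33*(s + 6)) + 2/(3*(s + 3)) + 3/(11*(s - 5)).
Integrate each term: A/(s−a) contributes A·log|s−a|.

3*log(s - 5)/11 + 2*log(s + 3)/3 - 31*log(s + 6)/33 + C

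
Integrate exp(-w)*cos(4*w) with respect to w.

Let I denote the integral. Integrate by parts with u = cos(4*w), dv = exp(-w) dw, so v = -exp(-w): I = -exp(-w)*cos(4*w) − 4·∫ exp(-w)*sin(4*w) dw.
Apply parts again with u = sin(4*w), dv = exp(-w) dw: ∫ exp(-w)*sin(4*w) dw = -exp(-w)*sin(4*w) + 4·I. Substituting back brings back I: I = 4*exp(-w)*sin(4*w) - exp(-w)*cos(4*w) − 16·I.
Solving for I: (1 + 16)·I equals the remaining terms, so I = (1/17)·(4*exp(-w)*sin(4*w) - exp(-w)*cos(4*w)).

4*exp(-w)*sin(4*w)/17 - exp(-w)*cos(4*w)/17 + C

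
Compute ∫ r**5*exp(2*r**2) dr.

(2*r**4 - 2*r**2 + 1)*exp(2*r**2)/8 + C

Let u = r², du = 2r dr; rewrite as (1/2)∫ u^2·exp(2u) du.
Now integrate by parts 2 times.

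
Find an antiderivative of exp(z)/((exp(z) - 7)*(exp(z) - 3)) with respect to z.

log(exp(z) - 7)/4 - log(exp(z) - 3)/4 + C

Let u = e^z, du = e^z dz.
The integral becomes ∫ du/((u-3)(u-7)); decompose into partial fractions.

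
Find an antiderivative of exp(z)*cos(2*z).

Let I denote the integral. Integrate by parts with u = cos(2*z), dv = exp(z) dz, so v = exp(z): I = exp(z)*cos(2*z) + 2·∫ exp(z)*sin(2*z) dz.
Apply parts again with u = sin(2*z), dv = exp(z) dz: ∫ exp(z)*sin(2*z) dz = exp(z)*sin(2*z) − 2·I. Substituting back brings back I: I = 2*exp(z)*sin(2*z) + exp(z)*cos(2*z) − 4·I.
Solving for I: (1 + 4)·I equals the remaining terms, so I = (1/5)·(2*exp(z)*sin(2*z) + exp(z)*cos(2*z)).

2*exp(z)*sin(2*z)/5 + exp(z)*cos(2*z)/5 + C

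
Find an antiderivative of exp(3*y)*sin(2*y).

Let I denote the integral. Integrate by parts with u = sin(2*y), dv = exp(3*y) dy, so v = exp(3*y)/3: I = exp(3*y)*sin(2*y)/3 − (2/3)·∫ exp(3*y)*cos(2*y) dy.
Apply parts again with u = cos(2*y), dv = exp(3*y) dy: ∫ exp(3*y)*cos(2*y) dy = exp(3*y)*cos(2*y)/3 + (2/3)·I. Substituting back brings back I: I = exp(3*y)*sin(2*y)/3 - 2*exp(3*y)*cos(2*y)/9 − (4/9)·I.
Solving for I: (1 + 4/9)·I equals the remaining terms, so I = (9/13)·(exp(3*y)*sin(2*y)/3 - 2*exp(3*y)*cos(2*y)/9).

3*exp(3*y)*sin(2*y)/13 - 2*exp(3*y)*cos(2*y)/13 + C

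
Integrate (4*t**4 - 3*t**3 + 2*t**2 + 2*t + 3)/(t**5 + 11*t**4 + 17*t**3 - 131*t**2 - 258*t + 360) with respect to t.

15*log(t - 3)/56 - 2*log(t - 1)/105 + 1243*log(t + 4)/70 - 1459*log(t + 5)/24 + 655*log(t + 6)/14 + C

Factor the denominator: (t - 3)*(t - 1)*(t + 4)*(t + 5)*(t + 6).
Partial-fraction decomposition: 655/(14*(t + 6)) - 1459/(24*(t + 5)) + 1243/(70*(t + 4)) - 2/(105*(t - 1)) + 15/(56*(t - 3)).
Integrate each term: A/(t−a) contributes A·log|t−a|.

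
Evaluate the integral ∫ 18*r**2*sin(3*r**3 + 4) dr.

Let u = 3*r**3 + 4, so du = (9*r**2) dr.
Rewriting, the integral becomes 2·∫ sin(u) du = 2·-cos(u).
Substituting back, u = 3*r**3 + 4.

-2*cos(3*r**3 + 4) + C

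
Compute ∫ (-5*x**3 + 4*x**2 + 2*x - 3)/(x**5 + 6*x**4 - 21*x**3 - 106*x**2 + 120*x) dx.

Factor the denominator: x*(x - 4)*(x - 1)*(x + 5)*(x + 6).
Partial-fraction decomposition: 403/(140*(x + 6)) - 356/(135*(x + 5)) + 1/(63*(x - 1)) - 251/(1080*(x - 4)) - 1/(40*x).
Integrate each term: A/(x−a) contributes A·log|x−a|.

-log(x)/40 - 251*log(x - 4)/1080 + log(x - 1)/63 - 356*log(x + 5)/135 + 403*log(x + 6)/140 + C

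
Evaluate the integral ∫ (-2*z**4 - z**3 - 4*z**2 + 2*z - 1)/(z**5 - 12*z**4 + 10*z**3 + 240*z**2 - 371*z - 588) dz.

-5089*log(z - 7)/3872 - 55*log(z - 3)/112 + log(z + 1)/96 - 521*log(z + 4)/2541 + 333/(22*z - 154) + C

Factor the denominator: (z - 7)**2*(z - 3)*(z + 1)*(z + 4).
Partial-fraction decomposition: -521/(2541*(z + 4)) + 1/(96*(z + 1)) - 55/(112*(z - 3)) - 5089/(3872*(z - 7)) - 333/(22*(z - 7)**2).
Integrate each term; A/(z−a) gives A·log|z−a|; A/(z−a)² gives −A/(z−a).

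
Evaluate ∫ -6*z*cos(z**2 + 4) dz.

Let u = z**2 + 4, so du = (2*z) dz.
Rewriting, the integral becomes -3·∫ cos(u) du = -3·sin(u).
Substituting back, u = z**2 + 4.

-3*sin(z**2 + 4) + C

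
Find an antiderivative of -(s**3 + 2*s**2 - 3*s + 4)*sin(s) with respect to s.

Use integration by parts with u = s**3 + 2*s**2 - 3*s + 4, dv = -sin(s) ds, so v = cos(s).
Apply parts 3 times (tabular method): alternate signs, differentiate u down to 0, integrate dv up.

s**3*cos(s) - 3*s**2*sin(s) + 2*s**2*cos(s) - 4*s*sin(s) - 9*s*cos(s) + 9*sin(s) + C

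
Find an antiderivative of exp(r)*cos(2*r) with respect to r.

Let I denote the integral. Integrate by parts with u = cos(2*r), dv = exp(r) dr, so v = exp(r): I = exp(r)*cos(2*r) + 2·∫ exp(r)*sin(2*r) dr.
Apply parts again with u = sin(2*r), dv = exp(r) dr: ∫ exp(r)*sin(2*r) dr = exp(r)*sin(2*r) − 2·I. Substituting back brings back I: I = 2*exp(r)*sin(2*r) + exp(r)*cos(2*r) − 4·I.
Solving for I: (1 + 4)·I equals the remaining terms, so I = (1/5)·(2*exp(r)*sin(2*r) + exp(r)*cos(2*r)).

2*exp(r)*sin(2*r)/5 + exp(r)*cos(2*r)/5 + C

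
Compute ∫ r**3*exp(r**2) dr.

Let u = r², du = 2r dr; rewrite as (1/2)∫ u^1·exp(1u) du.
Now integrate by parts 1 time.

(r**2 - 1)*exp(r**2)/2 + C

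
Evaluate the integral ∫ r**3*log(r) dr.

Use integration by parts with u = log(r), dv = r**3 dr.
Then du = 1/r dr and v = r**4/4.

r**4*log(r)/4 - r**4/16 + C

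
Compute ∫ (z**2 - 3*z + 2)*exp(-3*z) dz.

Use integration by parts with u = z**2 - 3*z + 2, dv = exp(-3*z) dz, so v = -exp(-3*z)/3.
Apply parts 2 times (tabular method): alternate signs, differentiate u down to 0, integrate dv up.

(-9*z**2 + 21*z - 11)*exp(-3*z)/27 + C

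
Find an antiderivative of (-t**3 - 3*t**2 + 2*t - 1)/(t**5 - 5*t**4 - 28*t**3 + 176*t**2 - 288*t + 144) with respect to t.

-313*log(t - 6)/960 + 57*log(t - 2)/256 + 3*log(t - 1)/35 + 95*log(t + 6)/5376 - 17/(32*t - 64) + C

Factor the denominator: (t - 6)*(t - 2)**2*(t - 1)*(t + 6).
Partial-fraction decomposition: 95/(5376*(t + 6)) + 3/(35*(t - 1)) + 57/(256*(t - 2)) + 17/(32*(t - 2)**2) - 313/(960*(t - 6)).
Integrate each term; A/(t−a) gives A·log|t−a|; A/(t−a)² gives −A/(t−a).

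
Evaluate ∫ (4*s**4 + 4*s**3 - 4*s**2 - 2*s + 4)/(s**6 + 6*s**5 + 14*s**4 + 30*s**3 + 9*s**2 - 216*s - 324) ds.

4*log(s - 2)/65 - 6*log(s + 2)/13 - 16*log(s + 3)/135 + 7*log(s**2 + 9)/27 + 19*atan(s/3)/117 - 19/(9*s + 27) + C

Factor the denominator: (s - 2)*(s + 2)*(s + 3)**2*(s**2 + 9).
Partial-fraction decomposition: (182*s + 171)/(351*(s**2 + 9)) - 16/(135*(s + 3)) + 19/(9*(s + 3)**2) - 6/(13*(s + 2)) + 4/(65*(s - 2)).
Integrate each term; A/(s−a) gives A·log|s−a|; the (Bs+D)/(s²+p²) term gives a log and an atan.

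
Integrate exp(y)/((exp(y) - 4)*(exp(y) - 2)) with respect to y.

log(exp(y) - 4)/2 - log(exp(y) - 2)/2 + C

Let u = e^y, du = e^y dy.
The integral becomes ∫ du/((u-4)(u-2)); decompose into partial fractions.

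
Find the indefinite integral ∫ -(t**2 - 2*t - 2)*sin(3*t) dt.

t**2*cos(3*t)/3 - 2*t*sin(3*t)/9 - 2*t*cos(3*t)/3 + 2*sin(3*t)/9 - 20*cos(3*t)/27 + C

Use integration by parts with u = t**2 - 2*t - 2, dv = -sin(3*t) dt, so v = cos(3*t)/3.
Apply parts 2 times (tabular method): alternate signs, differentiate u down to 0, integrate dv up.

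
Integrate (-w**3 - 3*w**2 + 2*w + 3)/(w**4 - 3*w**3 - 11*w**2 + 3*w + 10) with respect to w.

-187*log(w - 5)/168 - log(w - 1)/24 - log(w + 1)/12 + 5*log(w + 2)/21 + C

Factor the denominator: (w - 5)*(w - 1)*(w + 1)*(w + 2).
Partial-fraction decomposition: 5/(21*(w + 2)) - 1/(12*(w + 1)) - 1/(24*(w - 1)) - 187/(168*(w - 5)).
Integrate each term: A/(w−a) contributes A·log|w−a|.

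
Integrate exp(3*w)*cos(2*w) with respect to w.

Let I denote the integral. Integrate by parts with u = cos(2*w), dv = exp(3*w) dw, so v = exp(3*w)/3: I = exp(3*w)*cos(2*w)/3 + (2/3)·∫ exp(3*w)*sin(2*w) dw.
Apply parts again with u = sin(2*w), dv = exp(3*w) dw: ∫ exp(3*w)*sin(2*w) dw = exp(3*w)*sin(2*w)/3 − (2/3)·I. Substituting back brings back I: I = 2*exp(3*w)*sin(2*w)/9 + exp(3*w)*cos(2*w)/3 − (4/9)·I.
Solving for I: (1 + 4/9)·I equals the remaining terms, so I = (9/13)·(2*exp(3*w)*sin(2*w)/9 + exp(3*w)*cos(2*w)/3).

2*exp(3*w)*sin(2*w)/13 + 3*exp(3*w)*cos(2*w)/13 + C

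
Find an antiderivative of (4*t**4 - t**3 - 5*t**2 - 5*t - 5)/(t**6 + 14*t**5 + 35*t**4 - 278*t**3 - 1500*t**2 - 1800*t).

log(t)/360 + 222*log(t - 5)/4235 + 19*log(t + 2)/224 - 84*log(t + 5)/5 + 580567*log(t + 6)/34848 - 5245/(264*t + 1584) + C

Factor the denominator: t*(t - 5)*(t + 2)*(t + 5)*(t + 6)**2.
Partial-fraction decomposition: 580567/(34848*(t + 6)) + 5245/(264*(t + 6)**2) - 84/(5*(t + 5)) + 19/(224*(t + 2)) + 222/(4235*(t - 5)) + 1/(360*t).
Integrate each term; A/(t−a) gives A·log|t−a|; A/(t−a)² gives −A/(t−a).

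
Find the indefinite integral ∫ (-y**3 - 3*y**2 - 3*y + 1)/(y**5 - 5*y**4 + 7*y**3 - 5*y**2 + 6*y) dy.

Factor the denominator: y*(y - 3)*(y - 2)*(y**2 + 1).
Partial-fraction decomposition: -(3*y - 1)/(5*(y**2 + 1)) + 5/(2*(y - 2)) - 31/(15*(y - 3)) + 1/(6*y).
Integrate each term; A/(y−a) gives A·log|y−a|; the (By+D)/(y²+p²) term gives a log and an atan.

log(y)/6 - 31*log(y - 3)/15 + 5*log(y - 2)/2 - 3*log(y**2 + 1)/10 + atan(y)/5 + C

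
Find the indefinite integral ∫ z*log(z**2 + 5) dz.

Let u = z**2 + 5, so du = (2*z) dz.
The integral becomes (1/2)·∫ log(u) du; integrate by parts with u′=log(u), dv′=du.

z**2*log(z**2 + 5)/2 - z**2/2 + 5*log(z**2 + 5)/2 + C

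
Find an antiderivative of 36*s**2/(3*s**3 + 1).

4*log(3*s**3 + 1) + C

Let u = 3*s**3 + 1, so du = (9*s**2) ds.
Rewriting, the integral becomes 4·∫ 1/u du = 4·log(u).
Substituting back, u = 3*s**3 + 1.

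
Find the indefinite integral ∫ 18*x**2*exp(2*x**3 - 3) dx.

3*exp(2*x**3 - 3) + C

Let u = 2*x**3 - 3, so du = (6*x**2) dx.
Rewriting, the integral becomes 3·∫ e^u du = 3·e^u.
Substituting back, u = 2*x**3 - 3.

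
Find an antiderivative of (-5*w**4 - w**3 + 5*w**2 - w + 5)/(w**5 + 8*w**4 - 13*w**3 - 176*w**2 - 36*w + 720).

-421*log(w - 4)/420 + 13*log(w - 2)/112 - 65*log(w + 3)/42 + 955*log(w + 5)/42 - 6073*log(w + 6)/240 + C

Factor the denominator: (w - 4)*(w - 2)*(w + 3)*(w + 5)*(w + 6).
Partial-fraction decomposition: -6073/(240*(w + 6)) + 955/(42*(w + 5)) - 65/(42*(w + 3)) + 13/(112*(w - 2)) - 421/(420*(w - 4)).
Integrate each term: A/(w−a) contributes A·log|w−a|.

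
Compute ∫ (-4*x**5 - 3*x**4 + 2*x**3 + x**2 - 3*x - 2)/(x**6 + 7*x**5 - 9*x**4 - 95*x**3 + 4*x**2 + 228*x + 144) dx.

Factor the denominator: (x - 3)*(x - 2)*(x + 1)**2*(x + 4)*(x + 6).
Partial-fraction decomposition: -6709/(900*(x + 6)) + 1613/(378*(x + 4)) - 139/(3600*(x + 1)) + 1/(180*(x + 1)**2) + 41/(108*(x - 2)) - 1163/(1008*(x - 3)).
Integrate each term; A/(x−a) gives A·log|x−a|; A/(x−a)² gives −A/(x−a).

-1163*log(x - 3)/1008 + 41*log(x - 2)/108 - 139*log(x + 1)/3600 + 1613*log(x + 4)/378 - 6709*log(x + 6)/900 - 1/(180*x + 180) + C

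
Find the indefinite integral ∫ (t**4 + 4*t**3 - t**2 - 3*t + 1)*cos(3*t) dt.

t**4*sin(3*t)/3 + 4*t**3*sin(3*t)/3 + 4*t**3*cos(3*t)/9 - 7*t**2*sin(3*t)/9 + 4*t**2*cos(3*t)/3 - 17*t*sin(3*t)/9 - 14*t*cos(3*t)/27 + 41*sin(3*t)/81 - 17*cos(3*t)/27 + C

Use integration by parts with u = t**4 + 4*t**3 - t**2 - 3*t + 1, dv = cos(3*t) dt, so v = sin(3*t)/3.
Apply parts 4 times (tabular method): alternate signs, differentiate u down to 0, integrate dv up.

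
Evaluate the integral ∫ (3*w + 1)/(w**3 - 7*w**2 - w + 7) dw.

Factor the denominator: (w - 7)*(w - 1)*(w + 1).
Partial-fraction decomposition: -1/(8*(w + 1)) - 1/(3*(w - 1)) + 11/(24*(w - 7)).
Integrate each term: A/(w−a) contributes A·log|w−a|.

11*log(w - 7)/24 - log(w - 1)/3 - log(w + 1)/8 + C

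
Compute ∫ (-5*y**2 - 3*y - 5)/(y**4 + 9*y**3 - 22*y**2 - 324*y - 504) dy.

-203*log(y - 6)/1248 + 19*log(y + 2)/160 - 167*log(y + 6)/48 + 229*log(y + 7)/65 + C

Factor the denominator: (y - 6)*(y + 2)*(y + 6)*(y + 7).
Partial-fraction decomposition: 229/(65*(y + 7)) - 167/(48*(y + 6)) + 19/(160*(y + 2)) - 203/(1248*(y - 6)).
Integrate each term: A/(y−a) contributes A·log|y−a|.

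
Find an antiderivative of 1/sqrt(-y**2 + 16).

Substitute y = 4·sin(θ), so dy = 4·cos(θ) dθ and the radical becomes sqrt(-y**2 + 16) = 4·cos(θ) by the Pythagorean identity.
Integrate the resulting trig expression in θ, then back-substitute θ = asin(y/4), sin(θ) = y/4, cos(θ) = sqrt(-y**2 + 16)/4 (absorbing any constant into C).

asin(y/4) + C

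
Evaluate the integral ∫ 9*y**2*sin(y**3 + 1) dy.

-3*cos(y**3 + 1) + C

Let u = y**3 + 1, so du = (3*y**2) dy.
Rewriting, the integral becomes 3·∫ sin(u) du = 3·-cos(u).
Substituting back, u = y**3 + 1.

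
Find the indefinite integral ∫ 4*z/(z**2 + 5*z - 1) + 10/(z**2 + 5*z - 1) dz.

Let u = z**2 + 5*z - 1, so du = (2*z + 5) dz.
Rewriting, the integral becomes 2·∫ 1/u du = 2·log(u).
Substituting back, u = z**2 + 5*z - 1.

2*log(z**2 + 5*z - 1) + C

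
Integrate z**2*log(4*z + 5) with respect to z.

z**3*log(4*z + 5)/3 - z**3/9 + 5*z**2/24 - 25*z/48 + 125*log(4*z + 5)/192 + C

Use integration by parts with u = log(4*z + 5), dv = z**2 dz.
Then du = 4/(4*z + 5) dz and v = z**3/3.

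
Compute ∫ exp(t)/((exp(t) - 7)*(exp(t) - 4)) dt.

Let u = e^t, du = e^t dt.
The integral becomes ∫ du/((u-7)(u-4)); decompose into partial fractions.

log(exp(t) - 7)/3 - log(exp(t) - 4)/3 + C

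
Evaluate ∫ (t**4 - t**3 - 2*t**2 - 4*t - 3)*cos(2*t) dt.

t**4*sin(2*t)/2 - t**3*sin(2*t)/2 + t**3*cos(2*t) - 5*t**2*sin(2*t)/2 - 3*t**2*cos(2*t)/4 - 5*t*sin(2*t)/4 - 5*t*cos(2*t)/2 - sin(2*t)/4 - 5*cos(2*t)/8 + C

Use integration by parts with u = t**4 - t**3 - 2*t**2 - 4*t - 3, dv = cos(2*t) dt, so v = sin(2*t)/2.
Apply parts 4 times (tabular method): alternate signs, differentiate u down to 0, integrate dv up.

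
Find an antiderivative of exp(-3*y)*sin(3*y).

Let I denote the integral. Integrate by parts with u = sin(3*y), dv = exp(-3*y) dy, so v = -exp(-3*y)/3: I = -exp(-3*y)*sin(3*y)/3 + ∫ exp(-3*y)*cos(3*y) dy.
Apply parts again with u = cos(3*y), dv = exp(-3*y) dy: ∫ exp(-3*y)*cos(3*y) dy = -exp(-3*y)*cos(3*y)/3 − I. Substituting back brings back I: I = -exp(-3*y)*sin(3*y)/3 - exp(-3*y)*cos(3*y)/3 − I.
Solving for I: (1 + 1)·I equals the remaining terms, so I = (1/2)·(-exp(-3*y)*sin(3*y)/3 - exp(-3*y)*cos(3*y)/3).

-exp(-3*y)*sin(3*y)/6 - exp(-3*y)*cos(3*y)/6 + C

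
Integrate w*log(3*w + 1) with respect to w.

w**2*log(3*w + 1)/2 - w**2/4 + w/6 - log(3*w + 1)/18 + C

Use integration by parts with u = log(3*w + 1), dv = w dw.
Then du = 3/(3*w + 1) dw and v = w**2/2.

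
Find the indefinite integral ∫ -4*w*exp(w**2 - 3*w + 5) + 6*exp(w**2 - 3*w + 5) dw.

Let u = w**2 - 3*w + 5, so du = (2*w - 3) dw.
Rewriting, the integral becomes -2·∫ e^u du = -2·e^u.
Substituting back, u = w**2 - 3*w + 5.

-2*exp(w**2 - 3*w + 5) + C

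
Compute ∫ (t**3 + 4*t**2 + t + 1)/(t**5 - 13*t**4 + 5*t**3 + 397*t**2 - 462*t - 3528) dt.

Factor the denominator: (t - 7)**2*(t - 6)*(t + 3)*(t + 4).
Partial-fraction decomposition: -3/(1210*(t + 4)) - 7/(900*(t + 3)) + 367/(90*(t - 6)) - 49217/(12100*(t - 7)) + 547/(110*(t - 7)**2).
Integrate each term; A/(t−a) gives A·log|t−a|; A/(t−a)² gives −A/(t−a).

-49217*log(t - 7)/12100 + 367*log(t - 6)/90 - 7*log(t + 3)/900 - 3*log(t + 4)/1210 - 547/(110*t - 770) + C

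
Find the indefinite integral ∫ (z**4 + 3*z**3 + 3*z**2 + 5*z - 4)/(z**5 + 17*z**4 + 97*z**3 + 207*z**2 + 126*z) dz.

Factor the denominator: z*(z + 1)*(z + 3)*(z + 6)*(z + 7).
Partial-fraction decomposition: 185/(21*(z + 7)) - 361/(45*(z + 6)) + 1/(9*(z + 3)) + 2/(15*(z + 1)) - 2/(63*z).
Integrate each term: A/(z−a) contributes A·log|z−a|.

-2*log(z)/63 + 2*log(z + 1)/15 + log(z + 3)/9 - 361*log(z + 6)/45 + 185*log(z + 7)/21 + C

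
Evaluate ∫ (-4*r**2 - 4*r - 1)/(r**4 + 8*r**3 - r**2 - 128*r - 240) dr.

Factor the denominator: (r - 4)*(r + 3)*(r + 4)*(r + 5).
Partial-fraction decomposition: 9/(2*(r + 5)) - 49/(8*(r + 4)) + 25/(14*(r + 3)) - 9/(56*(r - 4)).
Integrate each term: A/(r−a) contributes A·log|r−a|.

-9*log(r - 4)/56 + 25*log(r + 3)/14 - 49*log(r + 4)/8 + 9*log(r + 5)/2 + C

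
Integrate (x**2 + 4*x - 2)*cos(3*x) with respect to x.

x**2*sin(3*x)/3 + 4*x*sin(3*x)/3 + 2*x*cos(3*x)/9 - 20*sin(3*x)/27 + 4*cos(3*x)/9 + C

Use integration by parts with u = x**2 + 4*x - 2, dv = cos(3*x) dx, so v = sin(3*x)/3.
Apply parts 2 times (tabular method): alternate signs, differentiate u down to 0, integrate dv up.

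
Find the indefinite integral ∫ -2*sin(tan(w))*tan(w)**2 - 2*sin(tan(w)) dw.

Let u = tan(w), so du = (tan(w)**2 + 1) dw.
Rewriting, the integral becomes -2·∫ sin(u) du = -2·-cos(u).
Substituting back, u = tan(w).

2*cos(tan(w)) + C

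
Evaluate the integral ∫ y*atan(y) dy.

Use integration by parts with u = arctan(y), dv = y dy.
Then du = 1/(y**2 + 1) dy.

y**2*atan(y)/2 - y/2 + atan(y)/2 + C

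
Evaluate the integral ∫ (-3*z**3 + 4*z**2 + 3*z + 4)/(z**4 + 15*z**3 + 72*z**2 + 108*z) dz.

log(z)/27 - 112*log(z + 3)/27 + 10*log(z + 6)/9 - 389/(9*z + 54) + C

Factor the denominator: z*(z + 3)*(z + 6)**2.
Partial-fraction decomposition: 10/(9*(z + 6)) + 389/(9*(z + 6)**2) - 112/(27*(z + 3)) + 1/(27*z).
Integrate each term; A/(z−a) gives A·log|z−a|; A/(z−a)² gives −A/(z−a).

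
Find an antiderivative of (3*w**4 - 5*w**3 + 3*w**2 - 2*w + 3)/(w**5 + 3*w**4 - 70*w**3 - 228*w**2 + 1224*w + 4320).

Factor the denominator: (w - 6)**2*(w + 4)*(w + 5)*(w + 6).
Partial-fraction decomposition: 1697/(96*(w + 6)) - 2588/(121*(w + 5)) + 1147/(200*(w + 4)) + 283531/(290400*(w - 6)) + 969/(440*(w - 6)**2).
Integrate each term; A/(w−a) gives A·log|w−a|; A/(w−a)² gives −A/(w−a).

283531*log(w - 6)/290400 + 1147*log(w + 4)/200 - 2588*log(w + 5)/121 + 1697*log(w + 6)/96 - 969/(440*w - 2640) + C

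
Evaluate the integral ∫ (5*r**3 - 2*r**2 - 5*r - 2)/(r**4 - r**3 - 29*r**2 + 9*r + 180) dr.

137*log(r - 5)/36 - 25*log(r - 3)/21 - 35*log(r + 3)/12 + 334*log(r + 4)/63 + C

Factor the denominator: (r - 5)*(r - 3)*(r + 3)*(r + 4).
Partial-fraction decomposition: 334/(63*(r + 4)) - 35/(12*(r + 3)) - 25/(21*(r - 3)) + 137/(36*(r - 5)).
Integrate each term: A/(r−a) contributes A·log|r−a|.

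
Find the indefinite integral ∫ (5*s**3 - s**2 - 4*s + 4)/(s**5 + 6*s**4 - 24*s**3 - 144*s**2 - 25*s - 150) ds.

Factor the denominator: (s - 5)*(s + 5)*(s + 6)*(s**2 + 1).
Partial-fraction decomposition: (59*s - 21)/(962*(s**2 + 1)) - 1088/(407*(s + 6)) + 313/(130*(s + 5)) + 146/(715*(s - 5)).
Integrate each term; A/(s−a) gives A·log|s−a|; the (Bs+D)/(s²+p²) term gives a log and an atan.

146*log(s - 5)/715 + 313*log(s + 5)/130 - 1088*log(s + 6)/407 + 59*log(s**2 + 1)/1924 - 21*atan(s)/962 + C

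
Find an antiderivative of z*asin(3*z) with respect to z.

Use integration by parts with u = arcsin(3*z), dv = z dz.
Then du = 3/sqrt(-9*z**2 + 1) dz.

z**2*asin(3*z)/2 + z*sqrt(-9*z**2 + 1)/12 - asin(3*z)/36 + C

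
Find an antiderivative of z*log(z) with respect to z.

z**2*log(z)/2 - z**2/4 + C

Use integration by parts with u = log(z), dv = z dz.
Then du = 1/z dz and v = z**2/2.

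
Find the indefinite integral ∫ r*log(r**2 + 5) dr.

r**2*log(r**2 + 5)/2 - r**2/2 + 5*log(r**2 + 5)/2 + C

Let u = r**2 + 5, so du = (2*r) dr.
The integral becomes (1/2)·∫ log(u) du; integrate by parts with u′=log(u), dv′=du.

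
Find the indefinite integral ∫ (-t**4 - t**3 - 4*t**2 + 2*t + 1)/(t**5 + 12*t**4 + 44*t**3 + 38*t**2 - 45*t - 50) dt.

-log(t - 1)/72 + 5*log(t + 1)/32 - log(t + 2) - 41*log(t + 5)/288 - 203/(24*t + 120) + C

Factor the denominator: (t - 1)*(t + 1)*(t + 2)*(t + 5)**2.
Partial-fraction decomposition: -41/(288*(t + 5)) + 203/(24*(t + 5)**2) - 1/(t + 2) + 5/(32*(t + 1)) - 1/(72*(t - 1)).
Integrate each term; A/(t−a) gives A·log|t−a|; A/(t−a)² gives −A/(t−a).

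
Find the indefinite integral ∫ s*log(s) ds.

s**2*log(s)/2 - s**2/4 + C

Use integration by parts with u = log(s), dv = s ds.
Then du = 1/s ds and v = s**2/2.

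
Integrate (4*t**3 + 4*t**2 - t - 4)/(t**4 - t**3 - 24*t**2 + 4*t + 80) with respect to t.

197*log(t - 5)/63 - 7*log(t - 2)/12 - 9*log(t + 2)/28 + 16*log(t + 4)/9 + C

Factor the denominator: (t - 5)*(t - 2)*(t + 2)*(t + 4).
Partial-fraction decomposition: 16/(9*(t + 4)) - 9/(28*(t + 2)) - 7/(12*(t - 2)) + 197/(63*(t - 5)).
Integrate each term: A/(t−a) contributes A·log|t−a|.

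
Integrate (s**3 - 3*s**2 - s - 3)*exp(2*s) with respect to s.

(4*s**3 - 18*s**2 + 14*s - 19)*exp(2*s)/8 + C

Use integration by parts with u = s**3 - 3*s**2 - s - 3, dv = exp(2*s) ds, so v = exp(2*s)/2.
Apply parts 3 times (tabular method): alternate signs, differentiate u down to 0, integrate dv up.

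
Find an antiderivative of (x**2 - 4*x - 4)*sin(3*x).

-x**2*cos(3*x)/3 + 2*x*sin(3*x)/9 + 4*x*cos(3*x)/3 - 4*sin(3*x)/9 + 38*cos(3*x)/27 + C

Use integration by parts with u = x**2 - 4*x - 4, dv = sin(3*x) dx, so v = -cos(3*x)/3.
Apply parts 2 times (tabular method): alternate signs, differentiate u down to 0, integrate dv up.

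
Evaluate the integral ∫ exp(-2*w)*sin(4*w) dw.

Let I denote the integral. Integrate by parts with u = sin(4*w), dv = exp(-2*w) dw, so v = -exp(-2*w)/2: I = -exp(-2*w)*sin(4*w)/2 + 2·∫ exp(-2*w)*cos(4*w) dw.
Apply parts again with u = cos(4*w), dv = exp(-2*w) dw: ∫ exp(-2*w)*cos(4*w) dw = -exp(-2*w)*cos(4*w)/2 − 2·I. Substituting back brings back I: I = -exp(-2*w)*sin(4*w)/2 - exp(-2*w)*cos(4*w) − 4·I.
Solving for I: (1 + 4)·I equals the remaining terms, so I = (1/5)·(-exp(-2*w)*sin(4*w)/2 - exp(-2*w)*cos(4*w)).

-exp(-2*w)*sin(4*w)/10 - exp(-2*w)*cos(4*w)/5 + C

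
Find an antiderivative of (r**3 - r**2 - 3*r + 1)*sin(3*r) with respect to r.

Use integration by parts with u = r**3 - r**2 - 3*r + 1, dv = sin(3*r) dr, so v = -cos(3*r)/3.
Apply parts 3 times (tabular method): alternate signs, differentiate u down to 0, integrate dv up.

-r**3*cos(3*r)/3 + r**2*sin(3*r)/3 + r**2*cos(3*r)/3 - 2*r*sin(3*r)/9 + 11*r*cos(3*r)/9 - 11*sin(3*r)/27 - 11*cos(3*r)/27 + C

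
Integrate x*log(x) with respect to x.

Use integration by parts with u = log(x), dv = x dx.
Then du = 1/x dx and v = x**2/2.

x**2*log(x)/2 - x**2/4 + C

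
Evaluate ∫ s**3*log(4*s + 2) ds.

s**4*log(4*s + 2)/4 - s**4/16 + s**3/24 - s**2/32 + s/32 - log(2*s + 1)/64 + C

Use integration by parts with u = log(4*s + 2), dv = s**3 ds.
Then du = 4/(4*s + 2) ds and v = s**4/4.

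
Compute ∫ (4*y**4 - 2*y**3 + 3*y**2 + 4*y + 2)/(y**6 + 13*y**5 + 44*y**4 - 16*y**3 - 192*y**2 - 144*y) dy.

Factor the denominator: y*(y - 2)*(y + 1)*(y + 2)*(y + 6)**2.
Partial-fraction decomposition: 31499/(57600*(y + 6)) + 2851/(480*(y + 6)**2) - 43/(64*(y + 2)) + 7/(75*(y + 1)) + 35/(768*(y - 2)) - 1/(72*y).
Integrate each term; A/(y−a) gives A·log|y−a|; A/(y−a)² gives −A/(y−a).

-log(y)/72 + 35*log(y - 2)/768 + 7*log(y + 1)/75 - 43*log(y + 2)/64 + 31499*log(y + 6)/57600 - 2851/(480*y + 2880) + C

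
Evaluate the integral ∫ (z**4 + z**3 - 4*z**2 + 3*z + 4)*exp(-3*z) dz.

Use integration by parts with u = z**4 + z**3 - 4*z**2 + 3*z + 4, dv = exp(-3*z) dz, so v = -exp(-3*z)/3.
Apply parts 4 times (tabular method): alternate signs, differentiate u down to 0, integrate dv up.

(-27*z**4 - 63*z**3 + 45*z**2 - 51*z - 125)*exp(-3*z)/81 + C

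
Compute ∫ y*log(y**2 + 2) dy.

Let u = y**2 + 2, so du = (2*y) dy.
The integral becomes (1/2)·∫ log(u) du; integrate by parts with u′=log(u), dv′=du.

y**2*log(y**2 + 2)/2 - y**2/2 + log(y**2 + 2) + C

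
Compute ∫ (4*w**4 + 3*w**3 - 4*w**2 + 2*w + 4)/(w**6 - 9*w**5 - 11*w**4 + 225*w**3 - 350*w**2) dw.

Factor the denominator: w**2*(w - 7)*(w - 5)*(w - 2)*(w + 5).
Partial-fraction decomposition: -673/(7000*(w + 5)) + 4/(21*(w - 2)) - 2789/(1500*(w - 5)) + 697/(392*(w - 7)) - 16/(1225*w) - 2/(175*w**2).
Integrate each term; A/(w−a) gives A·log|w−a|; A/(w−a)² gives −A/(w−a).

-16*log(w)/1225 + 697*log(w - 7)/392 - 2789*log(w - 5)/1500 + 4*log(w - 2)/21 - 673*log(w + 5)/7000 + 2/(175*w) + C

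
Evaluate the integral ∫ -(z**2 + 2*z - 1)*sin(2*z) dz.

Use integration by parts with u = z**2 + 2*z - 1, dv = -sin(2*z) dz, so v = cos(2*z)/2.
Apply parts 2 times (tabular method): alternate signs, differentiate u down to 0, integrate dv up.

z**2*cos(2*z)/2 - z*sin(2*z)/2 + z*cos(2*z) - sin(2*z)/2 - 3*cos(2*z)/4 + C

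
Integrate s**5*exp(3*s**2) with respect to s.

(9*s**4 - 6*s**2 + 2)*exp(3*s**2)/54 + C

Let u = s², du = 2s ds; rewrite as (1/2)∫ u^2·exp(3u) du.
Now integrate by parts 2 times.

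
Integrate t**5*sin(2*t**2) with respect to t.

Let u = t², du = 2t dt; rewrite as (1/2)∫ u^2·sin(2u) du.
Now integrate by parts 2 times.

-t**4*cos(2*t**2)/4 + t**2*sin(2*t**2)/4 + cos(2*t**2)/8 + C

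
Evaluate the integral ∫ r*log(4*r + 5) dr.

r**2*log(4*r + 5)/2 - r**2/4 + 5*r/8 - 25*log(4*r + 5)/32 + C

Use integration by parts with u = log(4*r + 5), dv = r dr.
Then du = 4/(4*r + 5) dr and v = r**2/2.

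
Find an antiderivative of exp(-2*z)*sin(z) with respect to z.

Let I denote the integral. Integrate by parts with u = sin(z), dv = exp(-2*z) dz, so v = -exp(-2*z)/2: I = -exp(-2*z)*sin(z)/2 + (1/2)·∫ exp(-2*z)*cos(z) dz.
Apply parts again with u = cos(z), dv = exp(-2*z) dz: ∫ exp(-2*z)*cos(z) dz = -exp(-2*z)*cos(z)/2 − (1/2)·I. Substituting back brings back I: I = -exp(-2*z)*sin(z)/2 - exp(-2*z)*cos(z)/4 − (1/4)·I.
Solving for I: (1 + 1/4)·I equals the remaining terms, so I = (4/5)·(-exp(-2*z)*sin(z)/2 - exp(-2*z)*cos(z)/4).

-2*exp(-2*z)*sin(z)/5 - exp(-2*z)*cos(z)/5 + C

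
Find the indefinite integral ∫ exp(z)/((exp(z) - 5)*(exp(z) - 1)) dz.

Let u = e^z, du = e^z dz.
The integral becomes ∫ du/((u-5)(u-1)); decompose into partial fractions.

log(exp(z) - 5)/4 - log(exp(z) - 1)/4 + C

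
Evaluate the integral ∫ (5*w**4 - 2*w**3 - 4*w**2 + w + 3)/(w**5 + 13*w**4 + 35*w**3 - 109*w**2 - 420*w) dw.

Factor the denominator: w*(w - 3)*(w + 4)*(w + 5)*(w + 7).
Partial-fraction decomposition: 12491/(420*(w + 7)) - 3273/(80*(w + 5)) + 1343/(84*(w + 4)) + 107/(560*(w - 3)) - 1/(140*w).
Integrate each term: A/(w−a) contributes A·log|w−a|.

-log(w)/140 + 107*log(w - 3)/560 + 1343*log(w + 4)/84 - 3273*log(w + 5)/80 + 12491*log(w + 7)/420 + C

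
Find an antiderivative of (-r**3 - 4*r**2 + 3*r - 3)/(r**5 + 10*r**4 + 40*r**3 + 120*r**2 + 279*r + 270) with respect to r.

Factor the denominator: (r + 2)*(r + 3)*(r + 5)*(r**2 + 9).
Partial-fraction decomposition: -(241*r - 66)/(1326*(r**2 + 9)) + 7/(204*(r + 5)) + 7/(12*(r + 3)) - 17/(39*(r + 2)).
Integrate each term; A/(r−a) gives A·log|r−a|; the (Br+D)/(r²+p²) term gives a log and an atan.

-17*log(r + 2)/39 + 7*log(r + 3)/12 + 7*log(r + 5)/204 - 241*log(r**2 + 9)/2652 + 11*atan(r/3)/663 + C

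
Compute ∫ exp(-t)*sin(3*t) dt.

Let I denote the integral. Integrate by parts with u = sin(3*t), dv = exp(-t) dt, so v = -exp(-t): I = -exp(-t)*sin(3*t) + 3·∫ exp(-t)*cos(3*t) dt.
Apply parts again with u = cos(3*t), dv = exp(-t) dt: ∫ exp(-t)*cos(3*t) dt = -exp(-t)*cos(3*t) − 3·I. Substituting back brings back I: I = -exp(-t)*sin(3*t) - 3*exp(-t)*cos(3*t) − 9·I.
Solving for I: (1 + 9)·I equals the remaining terms, so I = (1/10)·(-exp(-t)*sin(3*t) - 3*exp(-t)*cos(3*t)).

-exp(-t)*sin(3*t)/10 - 3*exp(-t)*cos(3*t)/10 + C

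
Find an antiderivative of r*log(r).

Use integration by parts with u = log(r), dv = r dr.
Then du = 1/r dr and v = r**2/2.

r**2*log(r)/2 - r**2/4 + C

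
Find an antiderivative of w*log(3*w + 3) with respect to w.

w**2*log(3*w + 3)/2 - w**2/4 + w/2 - log(w + 1)/2 + C

Use integration by parts with u = log(3*w + 3), dv = w dw.
Then du = 3/(3*w + 3) dw and v = w**2/2.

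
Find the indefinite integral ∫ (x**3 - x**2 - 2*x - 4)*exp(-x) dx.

Use integration by parts with u = x**3 - x**2 - 2*x - 4, dv = exp(-x) dx, so v = -exp(-x).
Apply parts 3 times (tabular method): alternate signs, differentiate u down to 0, integrate dv up.

(-x**3 - 2*x**2 - 2*x + 2)*exp(-x) + C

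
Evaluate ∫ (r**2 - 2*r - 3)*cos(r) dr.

Use integration by parts with u = r**2 - 2*r - 3, dv = cos(r) dr, so v = sin(r).
Apply parts 2 times (tabular method): alternate signs, differentiate u down to 0, integrate dv up.

r**2*sin(r) - 2*r*sin(r) + 2*r*cos(r) - 5*sin(r) - 2*cos(r) + C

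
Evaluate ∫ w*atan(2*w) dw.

w**2*atan(2*w)/2 - w/4 + atan(2*w)/8 + C

Use integration by parts with u = arctan(2*w), dv = w dw.
Then du = 2/(4*w**2 + 1) dw.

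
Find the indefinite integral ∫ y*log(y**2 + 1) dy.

Let u = y**2 + 1, so du = (2*y) dy.
The integral becomes (1/2)·∫ log(u) du; integrate by parts with u′=log(u), dv′=du.

y**2*log(y**2 + 1)/2 - y**2/2 + log(y**2 + 1)/2 + C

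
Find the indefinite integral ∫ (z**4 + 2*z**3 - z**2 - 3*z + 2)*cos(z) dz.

z**4*sin(z) + 2*z**3*sin(z) + 4*z**3*cos(z) - 13*z**2*sin(z) + 6*z**2*cos(z) - 15*z*sin(z) - 26*z*cos(z) + 28*sin(z) - 15*cos(z) + C

Use integration by parts with u = z**4 + 2*z**3 - z**2 - 3*z + 2, dv = cos(z) dz, so v = sin(z).
Apply parts 4 times (tabular method): alternate signs, differentiate u down to 0, integrate dv up.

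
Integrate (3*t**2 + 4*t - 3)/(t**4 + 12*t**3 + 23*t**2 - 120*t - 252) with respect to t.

Factor the denominator: (t - 3)*(t + 2)*(t + 6)*(t + 7).
Partial-fraction decomposition: -58/(25*(t + 7)) + 9/(4*(t + 6)) - 1/(100*(t + 2)) + 2/(25*(t - 3)).
Integrate each term: A/(t−a) contributes A·log|t−a|.

2*log(t - 3)/25 - log(t + 2)/100 + 9*log(t + 6)/4 - 58*log(t + 7)/25 + C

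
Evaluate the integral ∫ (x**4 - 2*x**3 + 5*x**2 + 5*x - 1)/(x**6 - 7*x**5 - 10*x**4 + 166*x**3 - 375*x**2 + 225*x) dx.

Factor the denominator: x*(x - 5)*(x - 3)**2*(x - 1)*(x + 5).
Partial-fraction decomposition: -487/(9600*(x + 5)) - 1/(12*(x - 1)) - 595/(1152*(x - 3)) - 43/(48*(x - 3)**2) + 131/(200*(x - 5)) - 1/(225*x).
Integrate each term; A/(x−a) gives A·log|x−a|; A/(x−a)² gives −A/(x−a).

-log(x)/225 + 131*log(x - 5)/200 - 595*log(x - 3)/1152 - log(x - 1)/12 - 487*log(x + 5)/9600 + 43/(48*x - 144) + C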